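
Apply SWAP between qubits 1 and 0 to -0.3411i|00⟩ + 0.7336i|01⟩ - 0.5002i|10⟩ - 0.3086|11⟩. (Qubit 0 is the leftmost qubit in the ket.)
-0.3411i|00⟩ - 0.5002i|01⟩ + 0.7336i|10⟩ - 0.3086|11⟩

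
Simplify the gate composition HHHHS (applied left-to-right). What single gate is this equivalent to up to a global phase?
S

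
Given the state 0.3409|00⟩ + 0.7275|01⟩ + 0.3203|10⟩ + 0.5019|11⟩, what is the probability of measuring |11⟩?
0.2519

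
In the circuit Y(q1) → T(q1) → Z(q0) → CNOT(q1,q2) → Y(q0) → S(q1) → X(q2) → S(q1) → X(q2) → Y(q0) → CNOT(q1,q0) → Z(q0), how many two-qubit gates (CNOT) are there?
2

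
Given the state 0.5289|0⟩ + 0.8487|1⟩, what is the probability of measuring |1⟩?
0.7203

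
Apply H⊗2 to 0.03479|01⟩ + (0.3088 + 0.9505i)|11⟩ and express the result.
(0.1718 + 0.4753i)|00⟩ + (-0.1718 - 0.4753i)|01⟩ + (-0.137 - 0.4753i)|10⟩ + (0.137 + 0.4753i)|11⟩

H⊗2 gives amp(|y⟩) = (1/2) Σ_x (−1)^(x·y) amp(|x⟩), where x·y is the number of positions in which both x and y have a 1.
|00⟩: (0.03479 + (0.3088 + 0.9505i))/2 = (0.1718 + 0.4753i)
|01⟩: (-0.03479 - (0.3088 + 0.9505i))/2 = (-0.1718 - 0.4753i)
|10⟩: (0.03479 - (0.3088 + 0.9505i))/2 = (-0.137 - 0.4753i)
|11⟩: (-0.03479 + (0.3088 + 0.9505i))/2 = (0.137 + 0.4753i)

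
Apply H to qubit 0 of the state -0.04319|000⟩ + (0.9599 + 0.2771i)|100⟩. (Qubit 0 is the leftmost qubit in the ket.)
(0.6482 + 0.1959i)|000⟩ + (-0.7093 - 0.1959i)|100⟩

H on qubit 0 mixes each pair of kets that differ only in qubit 0: amplitudes (a, b) of (|…0…⟩, |…1…⟩) become ((a + b)/√2, (a − b)/√2). Kets absent from the input have amplitude 0.
(|000⟩, |100⟩): (a, b) = (-0.04319, (0.9599 + 0.2771i)) → ((0.6482 + 0.1959i), (-0.7093 - 0.1959i))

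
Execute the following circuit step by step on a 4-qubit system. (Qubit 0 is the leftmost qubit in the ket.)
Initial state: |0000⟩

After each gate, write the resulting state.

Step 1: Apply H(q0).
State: 1/√2|0000⟩ + 1/√2|1000⟩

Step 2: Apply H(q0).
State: |0000⟩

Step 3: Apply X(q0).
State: |1000⟩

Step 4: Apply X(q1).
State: |1100⟩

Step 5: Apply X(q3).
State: |1101⟩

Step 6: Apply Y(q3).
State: -i|1100⟩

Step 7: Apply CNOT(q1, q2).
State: -i|1110⟩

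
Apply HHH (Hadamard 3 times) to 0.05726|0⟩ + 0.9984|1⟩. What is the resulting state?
0.7465|0⟩ - 0.6655|1⟩

H² = I, so H^3 = H: a single Hadamard. With (a, b) = (0.05726, 0.9984), H gives ((a + b)/√2, (a − b)/√2) = (0.7465, -0.6655).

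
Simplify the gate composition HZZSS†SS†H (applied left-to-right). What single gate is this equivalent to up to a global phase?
I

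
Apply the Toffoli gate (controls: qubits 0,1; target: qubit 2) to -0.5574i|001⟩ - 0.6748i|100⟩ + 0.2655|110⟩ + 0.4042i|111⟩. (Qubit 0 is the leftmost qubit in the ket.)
-0.5574i|001⟩ - 0.6748i|100⟩ + 0.4042i|110⟩ + 0.2655|111⟩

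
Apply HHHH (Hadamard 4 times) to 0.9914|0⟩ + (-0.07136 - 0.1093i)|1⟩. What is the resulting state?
0.9914|0⟩ + (-0.07136 - 0.1093i)|1⟩

H² = I, so an even number of Hadamards cancels: H^4 = I and the state is unchanged.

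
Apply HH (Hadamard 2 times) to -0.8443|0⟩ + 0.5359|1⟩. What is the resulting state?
-0.8443|0⟩ + 0.5359|1⟩

H² = I, so an even number of Hadamards cancels: H^2 = I and the state is unchanged.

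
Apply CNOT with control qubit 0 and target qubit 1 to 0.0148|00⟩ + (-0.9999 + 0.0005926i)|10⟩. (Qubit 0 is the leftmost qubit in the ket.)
0.0148|00⟩ + (-0.9999 + 0.0005926i)|11⟩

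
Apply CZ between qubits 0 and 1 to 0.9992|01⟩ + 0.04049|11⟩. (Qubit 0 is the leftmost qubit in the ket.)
0.9992|01⟩ - 0.04049|11⟩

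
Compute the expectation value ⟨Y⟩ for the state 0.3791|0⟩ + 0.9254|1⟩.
0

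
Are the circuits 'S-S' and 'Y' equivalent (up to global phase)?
No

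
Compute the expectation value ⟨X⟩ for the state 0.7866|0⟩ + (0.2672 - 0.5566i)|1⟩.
0.4204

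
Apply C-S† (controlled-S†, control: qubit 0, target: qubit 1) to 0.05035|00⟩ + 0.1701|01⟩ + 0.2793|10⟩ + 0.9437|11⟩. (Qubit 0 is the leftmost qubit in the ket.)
0.05035|00⟩ + 0.1701|01⟩ + 0.2793|10⟩ - 0.9437i|11⟩

C-S† leaves the control-|0⟩ kets |00⟩, |01⟩ unchanged and applies S† to qubit 1 on the control-|1⟩ pair (|10⟩, |11⟩).
S† = [[1, 0], [0, -i]].
With a = amp(|10⟩) = 0.2793 and b = amp(|11⟩) = 0.9437:
new amp(|10⟩) = (1)·a = 0.2793
new amp(|11⟩) = (-i)·b = -0.9437i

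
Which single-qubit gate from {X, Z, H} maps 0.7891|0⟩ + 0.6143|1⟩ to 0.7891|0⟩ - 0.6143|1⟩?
Z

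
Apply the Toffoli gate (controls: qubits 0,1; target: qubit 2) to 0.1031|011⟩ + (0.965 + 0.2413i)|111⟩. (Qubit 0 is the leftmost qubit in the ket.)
0.1031|011⟩ + (0.965 + 0.2413i)|110⟩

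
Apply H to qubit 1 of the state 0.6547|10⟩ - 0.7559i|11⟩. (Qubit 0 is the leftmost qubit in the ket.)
(0.4629 - 0.5345i)|10⟩ + (0.4629 + 0.5345i)|11⟩

H on qubit 1 mixes each pair of kets that differ only in qubit 1: amplitudes (a, b) of (|…0…⟩, |…1…⟩) become ((a + b)/√2, (a − b)/√2). Kets absent from the input have amplitude 0.
(|10⟩, |11⟩): (a, b) = (0.6547, -0.7559i) → ((0.4629 - 0.5345i), (0.4629 + 0.5345i))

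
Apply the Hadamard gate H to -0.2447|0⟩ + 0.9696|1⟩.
0.5126|0⟩ - 0.8586|1⟩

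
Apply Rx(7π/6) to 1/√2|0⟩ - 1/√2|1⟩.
(-0.183 + 0.683i)|0⟩ + (0.183 - 0.683i)|1⟩

Rx(7π/6) = [[cos(θ/2), −i·sin(θ/2)], [−i·sin(θ/2), cos(θ/2)]]; θ = 7π/6, cos(θ/2) ≈ -0.258819, sin(θ/2) ≈ 0.965926.
With a = amp(|0⟩) = 1/√2 and b = amp(|1⟩) = -1/√2:
new amp(|0⟩) = (-0.258819)·a + (-0.965926i)·b = (-0.183 + 0.683i)
new amp(|1⟩) = (-0.965926i)·a + (-0.258819)·b = (0.183 - 0.683i)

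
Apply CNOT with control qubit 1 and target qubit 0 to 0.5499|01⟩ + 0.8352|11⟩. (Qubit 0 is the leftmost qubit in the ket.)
0.8352|01⟩ + 0.5499|11⟩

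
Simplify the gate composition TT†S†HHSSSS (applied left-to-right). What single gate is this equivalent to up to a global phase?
S†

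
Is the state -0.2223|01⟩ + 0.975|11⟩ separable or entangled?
Separable

Writing the state as a|00⟩ + b|01⟩ + c|10⟩ + d|11⟩, it is a product state iff ad − bc = 0.
Here (a, b, c, d) = (0, -0.2223, 0, 0.975): ad − bc = (0)(0.975) − (-0.2223)(0) = 0, so the state is separable.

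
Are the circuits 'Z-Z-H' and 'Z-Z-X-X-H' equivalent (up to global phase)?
Yes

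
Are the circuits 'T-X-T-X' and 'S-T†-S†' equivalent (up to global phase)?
No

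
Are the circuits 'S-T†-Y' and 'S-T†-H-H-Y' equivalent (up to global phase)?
Yes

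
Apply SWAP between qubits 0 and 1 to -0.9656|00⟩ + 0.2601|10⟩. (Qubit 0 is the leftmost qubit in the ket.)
-0.9656|00⟩ + 0.2601|01⟩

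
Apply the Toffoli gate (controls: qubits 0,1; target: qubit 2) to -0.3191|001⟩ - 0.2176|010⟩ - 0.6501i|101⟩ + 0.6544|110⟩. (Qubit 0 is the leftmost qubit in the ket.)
-0.3191|001⟩ - 0.2176|010⟩ - 0.6501i|101⟩ + 0.6544|111⟩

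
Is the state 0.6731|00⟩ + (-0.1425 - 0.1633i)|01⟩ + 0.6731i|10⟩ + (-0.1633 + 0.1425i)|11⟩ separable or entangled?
Entangled

Writing the state as a|00⟩ + b|01⟩ + c|10⟩ + d|11⟩, it is a product state iff ad − bc = 0.
Here (a, b, c, d) = (0.6731, (-0.1425 - 0.1633i), 0.6731i, (-0.1633 + 0.1425i)): ad − bc = (0.6731)(-0.1633 + 0.1425i) − (-0.1425 - 0.1633i)(0.6731i) = (-0.2198 + 0.1918i) ≠ 0, so the state is entangled.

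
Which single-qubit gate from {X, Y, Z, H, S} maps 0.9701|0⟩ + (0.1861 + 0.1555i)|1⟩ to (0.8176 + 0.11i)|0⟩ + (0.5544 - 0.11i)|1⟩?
H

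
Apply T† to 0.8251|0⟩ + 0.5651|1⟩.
0.8251|0⟩ + (0.3996 - 0.3996i)|1⟩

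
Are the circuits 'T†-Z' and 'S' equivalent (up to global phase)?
No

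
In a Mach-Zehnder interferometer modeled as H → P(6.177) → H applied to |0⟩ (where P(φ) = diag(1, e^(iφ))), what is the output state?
(0.9972 - 0.05299i)|0⟩ + (0.002816 + 0.05299i)|1⟩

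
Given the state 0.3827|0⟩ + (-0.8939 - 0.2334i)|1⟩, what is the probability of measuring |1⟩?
0.8535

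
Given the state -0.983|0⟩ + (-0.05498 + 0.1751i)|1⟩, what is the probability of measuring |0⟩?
0.9663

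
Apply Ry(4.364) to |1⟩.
-0.819|0⟩ - 0.5739|1⟩

Ry(4.364) = [[cos(θ/2), −sin(θ/2)], [sin(θ/2), cos(θ/2)]]; θ = 4.364, cos(θ/2) ≈ -0.573854, sin(θ/2) ≈ 0.818958.
With a = amp(|0⟩) = 0 and b = amp(|1⟩) = 1:
new amp(|0⟩) = (-0.573854)·a + (-0.818958)·b = -0.819
new amp(|1⟩) = (0.818958)·a + (-0.573854)·b = -0.5739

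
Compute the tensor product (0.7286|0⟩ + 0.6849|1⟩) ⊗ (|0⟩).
0.7286|00⟩ + 0.6849|10⟩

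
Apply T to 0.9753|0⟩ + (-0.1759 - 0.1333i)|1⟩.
0.9753|0⟩ + (-0.03012 - 0.2186i)|1⟩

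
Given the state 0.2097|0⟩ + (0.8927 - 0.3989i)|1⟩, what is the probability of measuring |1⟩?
0.956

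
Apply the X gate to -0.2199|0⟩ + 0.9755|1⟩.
0.9755|0⟩ - 0.2199|1⟩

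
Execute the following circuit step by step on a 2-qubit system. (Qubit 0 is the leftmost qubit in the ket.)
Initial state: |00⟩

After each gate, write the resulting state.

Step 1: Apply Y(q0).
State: i|10⟩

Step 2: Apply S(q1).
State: i|10⟩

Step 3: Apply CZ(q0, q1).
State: i|10⟩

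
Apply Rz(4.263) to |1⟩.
(-0.5318 + 0.8469i)|1⟩

Rz(4.263) = [[e^(−iθ/2), 0], [0, e^(iθ/2)]] with e^(±iθ/2) = cos(θ/2) ± i·sin(θ/2); θ = 4.263, cos(θ/2) ≈ -0.531782, sin(θ/2) ≈ 0.846881.
With a = amp(|0⟩) = 0 and b = amp(|1⟩) = 1:
new amp(|0⟩) = (-0.531782 - 0.846881i)·a = 0
new amp(|1⟩) = (-0.531782 + 0.846881i)·b = (-0.5318 + 0.8469i)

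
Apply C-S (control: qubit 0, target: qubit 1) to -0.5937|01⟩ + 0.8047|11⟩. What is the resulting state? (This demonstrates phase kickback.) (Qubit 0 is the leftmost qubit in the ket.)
-0.5937|01⟩ + 0.8047i|11⟩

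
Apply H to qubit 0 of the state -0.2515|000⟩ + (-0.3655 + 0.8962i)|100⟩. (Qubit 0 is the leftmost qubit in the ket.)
(-0.4363 + 0.6337i)|000⟩ + (0.08061 - 0.6337i)|100⟩

H on qubit 0 mixes each pair of kets that differ only in qubit 0: amplitudes (a, b) of (|…0…⟩, |…1…⟩) become ((a + b)/√2, (a − b)/√2). Kets absent from the input have amplitude 0.
(|000⟩, |100⟩): (a, b) = (-0.2515, (-0.3655 + 0.8962i)) → ((-0.4363 + 0.6337i), (0.08061 - 0.6337i))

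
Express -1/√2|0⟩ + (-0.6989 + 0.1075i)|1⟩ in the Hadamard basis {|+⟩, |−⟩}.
(-0.9942 + 0.07601i)|+⟩ + (-0.005803 - 0.07601i)|−⟩

With |ψ⟩ = α|0⟩ + β|1⟩, the Hadamard-basis coefficients are ⟨+|ψ⟩ = (α + β)/√2 and ⟨−|ψ⟩ = (α − β)/√2.
Here α = -1/√2, β = (-0.6989 + 0.1075i): (α + β)/√2 = (-0.9942 + 0.07601i), (α − β)/√2 = (-0.005803 - 0.07601i).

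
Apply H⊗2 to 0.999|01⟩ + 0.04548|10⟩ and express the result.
0.5222|00⟩ - 0.4768|01⟩ + 0.4768|10⟩ - 0.5222|11⟩

H⊗2 gives amp(|y⟩) = (1/2) Σ_x (−1)^(x·y) amp(|x⟩), where x·y is the number of positions in which both x and y have a 1.
|00⟩: (0.999 + 0.04548)/2 = 0.5222
|01⟩: (-0.999 + 0.04548)/2 = -0.4768
|10⟩: (0.999 - 0.04548)/2 = 0.4768
|11⟩: (-0.999 - 0.04548)/2 = -0.5222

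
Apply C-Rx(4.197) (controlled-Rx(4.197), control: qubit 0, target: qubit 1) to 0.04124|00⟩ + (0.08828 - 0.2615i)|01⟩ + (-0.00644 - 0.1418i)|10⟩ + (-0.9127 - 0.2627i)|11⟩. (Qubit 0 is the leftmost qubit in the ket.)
0.04124|00⟩ + (0.08828 - 0.2615i)|01⟩ + (-0.2237 + 0.8599i)|10⟩ + (0.3371 + 0.1378i)|11⟩

C-Rx(4.197) leaves the control-|0⟩ kets |00⟩, |01⟩ unchanged and applies Rx(4.197) to qubit 1 on the control-|1⟩ pair (|10⟩, |11⟩).
Rx(4.197) = [[cos(θ/2), −i·sin(θ/2)], [−i·sin(θ/2), cos(θ/2)]]; θ = 4.197, cos(θ/2) ≈ -0.503551, sin(θ/2) ≈ 0.863966.
With a = amp(|10⟩) = (-0.00644 - 0.1418i) and b = amp(|11⟩) = (-0.9127 - 0.2627i):
new amp(|10⟩) = (-0.503551)·a + (-0.863966i)·b = (-0.2237 + 0.8599i)
new amp(|11⟩) = (-0.863966i)·a + (-0.503551)·b = (0.3371 + 0.1378i)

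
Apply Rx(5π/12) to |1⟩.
-0.6088i|0⟩ + 0.7934|1⟩

Rx(5π/12) = [[cos(θ/2), −i·sin(θ/2)], [−i·sin(θ/2), cos(θ/2)]]; θ = 5π/12, cos(θ/2) ≈ 0.793353, sin(θ/2) ≈ 0.608761.
With a = amp(|0⟩) = 0 and b = amp(|1⟩) = 1:
new amp(|0⟩) = (0.793353)·a + (-0.608761i)·b = -0.6088i
new amp(|1⟩) = (-0.608761i)·a + (0.793353)·b = 0.7934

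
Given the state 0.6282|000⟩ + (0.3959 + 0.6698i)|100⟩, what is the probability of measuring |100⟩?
0.6054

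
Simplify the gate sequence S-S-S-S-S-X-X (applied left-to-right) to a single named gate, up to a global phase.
S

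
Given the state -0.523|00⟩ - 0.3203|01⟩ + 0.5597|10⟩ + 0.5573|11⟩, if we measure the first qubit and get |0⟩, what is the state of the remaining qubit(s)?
-0.8528|0⟩ - 0.5223|1⟩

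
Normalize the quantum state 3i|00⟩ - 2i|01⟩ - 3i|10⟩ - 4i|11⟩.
0.4867i|00⟩ - 0.3244i|01⟩ - 0.4867i|10⟩ - 0.6489i|11⟩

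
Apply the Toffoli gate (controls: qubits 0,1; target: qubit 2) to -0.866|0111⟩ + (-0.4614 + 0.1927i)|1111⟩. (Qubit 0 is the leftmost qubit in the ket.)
-0.866|0111⟩ + (-0.4614 + 0.1927i)|1101⟩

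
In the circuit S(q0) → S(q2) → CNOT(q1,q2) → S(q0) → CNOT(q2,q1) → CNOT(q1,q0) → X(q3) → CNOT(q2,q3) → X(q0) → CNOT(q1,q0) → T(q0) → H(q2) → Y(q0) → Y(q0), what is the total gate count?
14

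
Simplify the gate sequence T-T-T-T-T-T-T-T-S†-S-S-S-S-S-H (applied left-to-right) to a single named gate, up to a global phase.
H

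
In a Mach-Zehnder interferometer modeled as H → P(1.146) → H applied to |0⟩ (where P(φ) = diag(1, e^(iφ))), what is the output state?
(0.7061 + 0.4556i)|0⟩ + (0.2939 - 0.4556i)|1⟩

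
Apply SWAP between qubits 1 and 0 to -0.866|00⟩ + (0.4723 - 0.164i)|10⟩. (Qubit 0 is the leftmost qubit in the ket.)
-0.866|00⟩ + (0.4723 - 0.164i)|01⟩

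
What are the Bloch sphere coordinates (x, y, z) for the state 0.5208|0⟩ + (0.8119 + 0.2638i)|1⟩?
(0.8457, 0.2748, -0.4575)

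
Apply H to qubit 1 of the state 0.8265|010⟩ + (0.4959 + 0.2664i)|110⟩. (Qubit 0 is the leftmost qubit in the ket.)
0.5844|000⟩ - 0.5844|010⟩ + (0.3507 + 0.1884i)|100⟩ + (-0.3507 - 0.1884i)|110⟩

H on qubit 1 mixes each pair of kets that differ only in qubit 1: amplitudes (a, b) of (|…0…⟩, |…1…⟩) become ((a + b)/√2, (a − b)/√2). Kets absent from the input have amplitude 0.
(|000⟩, |010⟩): (a, b) = (0, 0.8265) → (0.5844, -0.5844)
(|100⟩, |110⟩): (a, b) = (0, (0.4959 + 0.2664i)) → ((0.3507 + 0.1884i), (-0.3507 - 0.1884i))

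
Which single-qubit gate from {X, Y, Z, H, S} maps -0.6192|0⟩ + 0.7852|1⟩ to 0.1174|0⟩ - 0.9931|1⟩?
H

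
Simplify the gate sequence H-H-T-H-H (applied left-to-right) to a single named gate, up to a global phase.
T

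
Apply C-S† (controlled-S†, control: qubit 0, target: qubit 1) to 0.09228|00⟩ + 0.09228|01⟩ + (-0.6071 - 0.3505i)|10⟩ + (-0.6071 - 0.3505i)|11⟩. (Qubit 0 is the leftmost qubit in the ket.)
0.09228|00⟩ + 0.09228|01⟩ + (-0.6071 - 0.3505i)|10⟩ + (-0.3505 + 0.6071i)|11⟩

C-S† leaves the control-|0⟩ kets |00⟩, |01⟩ unchanged and applies S† to qubit 1 on the control-|1⟩ pair (|10⟩, |11⟩).
S† = [[1, 0], [0, -i]].
With a = amp(|10⟩) = (-0.6071 - 0.3505i) and b = amp(|11⟩) = (-0.6071 - 0.3505i):
new amp(|10⟩) = (1)·a = (-0.6071 - 0.3505i)
new amp(|11⟩) = (-i)·b = (-0.3505 + 0.6071i)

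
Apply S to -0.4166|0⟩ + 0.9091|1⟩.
-0.4166|0⟩ + 0.9091i|1⟩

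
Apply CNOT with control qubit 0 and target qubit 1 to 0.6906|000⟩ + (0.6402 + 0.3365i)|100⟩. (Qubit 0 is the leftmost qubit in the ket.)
0.6906|000⟩ + (0.6402 + 0.3365i)|110⟩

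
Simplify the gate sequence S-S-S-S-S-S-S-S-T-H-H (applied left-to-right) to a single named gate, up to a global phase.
T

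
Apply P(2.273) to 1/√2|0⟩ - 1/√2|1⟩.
1/√2|0⟩ + (0.4567 - 0.5398i)|1⟩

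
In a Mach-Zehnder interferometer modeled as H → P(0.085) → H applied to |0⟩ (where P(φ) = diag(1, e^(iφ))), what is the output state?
(0.9982 + 0.04245i)|0⟩ + (0.001805 - 0.04245i)|1⟩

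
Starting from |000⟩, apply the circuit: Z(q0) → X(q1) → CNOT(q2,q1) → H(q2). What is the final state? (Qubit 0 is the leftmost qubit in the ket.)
1/√2|010⟩ + 1/√2|011⟩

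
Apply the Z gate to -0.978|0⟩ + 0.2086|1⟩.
-0.978|0⟩ - 0.2086|1⟩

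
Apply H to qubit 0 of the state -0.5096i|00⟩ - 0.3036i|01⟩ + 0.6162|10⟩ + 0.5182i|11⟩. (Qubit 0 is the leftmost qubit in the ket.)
(0.4357 - 0.3603i)|00⟩ + 0.1517i|01⟩ + (-0.4357 - 0.3603i)|10⟩ - 0.5811i|11⟩

H on qubit 0 mixes each pair of kets that differ only in qubit 0: amplitudes (a, b) of (|…0…⟩, |…1…⟩) become ((a + b)/√2, (a − b)/√2). Kets absent from the input have amplitude 0.
(|00⟩, |10⟩): (a, b) = (-0.5096i, 0.6162) → ((0.4357 - 0.3603i), (-0.4357 - 0.3603i))
(|01⟩, |11⟩): (a, b) = (-0.3036i, 0.5182i) → (0.1517i, -0.5811i)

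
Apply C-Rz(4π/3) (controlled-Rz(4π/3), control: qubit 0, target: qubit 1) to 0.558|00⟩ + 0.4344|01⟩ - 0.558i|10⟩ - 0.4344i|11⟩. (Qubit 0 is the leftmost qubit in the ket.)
0.558|00⟩ + 0.4344|01⟩ + (-0.4832 + 0.279i)|10⟩ + (0.3762 + 0.2172i)|11⟩

C-Rz(4π/3) leaves the control-|0⟩ kets |00⟩, |01⟩ unchanged and applies Rz(4π/3) to qubit 1 on the control-|1⟩ pair (|10⟩, |11⟩).
Rz(4π/3) = [[e^(−iθ/2), 0], [0, e^(iθ/2)]] with e^(±iθ/2) = cos(θ/2) ± i·sin(θ/2); θ = 4π/3, cos(θ/2) ≈ -0.5, sin(θ/2) ≈ 0.866025.
With a = amp(|10⟩) = -0.558i and b = amp(|11⟩) = -0.4344i:
new amp(|10⟩) = (-0.5 - 0.866025i)·a = (-0.4832 + 0.279i)
new amp(|11⟩) = (-0.5 + 0.866025i)·b = (0.3762 + 0.2172i)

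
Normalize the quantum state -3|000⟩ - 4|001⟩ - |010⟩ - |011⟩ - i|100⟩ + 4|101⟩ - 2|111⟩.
-0.433|000⟩ - 1/√3|001⟩ - 0.1443|010⟩ - 0.1443|011⟩ - 0.1443i|100⟩ + 1/√3|101⟩ - 0.2887|111⟩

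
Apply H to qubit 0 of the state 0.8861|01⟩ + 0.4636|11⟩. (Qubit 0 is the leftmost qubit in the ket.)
0.9544|01⟩ + 0.2988|11⟩

H on qubit 0 mixes each pair of kets that differ only in qubit 0: amplitudes (a, b) of (|…0…⟩, |…1…⟩) become ((a + b)/√2, (a − b)/√2). Kets absent from the input have amplitude 0.
(|01⟩, |11⟩): (a, b) = (0.8861, 0.4636) → (0.9544, 0.2988)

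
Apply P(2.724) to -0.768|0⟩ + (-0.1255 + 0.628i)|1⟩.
-0.768|0⟩ + (-0.14 - 0.6249i)|1⟩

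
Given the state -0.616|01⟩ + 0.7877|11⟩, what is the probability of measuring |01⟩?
0.3795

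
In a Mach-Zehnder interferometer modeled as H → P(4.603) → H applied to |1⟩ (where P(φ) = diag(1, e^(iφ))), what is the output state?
(0.5546 + 0.497i)|0⟩ + (0.4454 - 0.497i)|1⟩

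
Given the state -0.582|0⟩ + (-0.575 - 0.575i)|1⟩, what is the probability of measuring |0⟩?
0.3387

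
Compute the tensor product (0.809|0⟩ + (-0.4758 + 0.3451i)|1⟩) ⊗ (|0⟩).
0.809|00⟩ + (-0.4758 + 0.3451i)|10⟩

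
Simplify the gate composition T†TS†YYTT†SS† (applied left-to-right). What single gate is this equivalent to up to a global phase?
S†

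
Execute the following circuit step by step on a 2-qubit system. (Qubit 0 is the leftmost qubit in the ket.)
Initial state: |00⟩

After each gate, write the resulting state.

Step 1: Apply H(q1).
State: 1/√2|00⟩ + 1/√2|01⟩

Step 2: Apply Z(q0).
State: 1/√2|00⟩ + 1/√2|01⟩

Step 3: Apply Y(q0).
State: (1/√2)i|10⟩ + (1/√2)i|11⟩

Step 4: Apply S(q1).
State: (1/√2)i|10⟩ - 1/√2|11⟩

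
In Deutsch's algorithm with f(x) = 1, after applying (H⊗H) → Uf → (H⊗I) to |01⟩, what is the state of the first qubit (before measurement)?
|0⟩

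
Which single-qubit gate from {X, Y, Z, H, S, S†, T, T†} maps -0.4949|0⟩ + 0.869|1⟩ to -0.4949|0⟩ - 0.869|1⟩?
Z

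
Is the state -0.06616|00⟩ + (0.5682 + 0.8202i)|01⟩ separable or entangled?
Separable

Writing the state as a|00⟩ + b|01⟩ + c|10⟩ + d|11⟩, it is a product state iff ad − bc = 0.
Here (a, b, c, d) = (-0.06616, (0.5682 + 0.8202i), 0, 0): ad − bc = (-0.06616)(0) − (0.5682 + 0.8202i)(0) = 0, so the state is separable.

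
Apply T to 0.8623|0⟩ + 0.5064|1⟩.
0.8623|0⟩ + (0.3581 + 0.3581i)|1⟩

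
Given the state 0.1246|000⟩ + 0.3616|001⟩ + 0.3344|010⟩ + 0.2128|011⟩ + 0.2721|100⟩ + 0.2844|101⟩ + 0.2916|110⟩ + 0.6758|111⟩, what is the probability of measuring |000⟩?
0.01553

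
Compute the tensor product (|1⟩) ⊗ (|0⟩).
|10⟩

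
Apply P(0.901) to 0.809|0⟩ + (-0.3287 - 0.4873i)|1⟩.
0.809|0⟩ + (0.178 - 0.5602i)|1⟩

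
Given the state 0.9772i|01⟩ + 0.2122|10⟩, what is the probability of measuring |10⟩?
0.04503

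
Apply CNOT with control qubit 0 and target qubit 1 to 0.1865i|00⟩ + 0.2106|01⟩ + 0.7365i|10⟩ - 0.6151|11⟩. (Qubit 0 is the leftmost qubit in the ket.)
0.1865i|00⟩ + 0.2106|01⟩ - 0.6151|10⟩ + 0.7365i|11⟩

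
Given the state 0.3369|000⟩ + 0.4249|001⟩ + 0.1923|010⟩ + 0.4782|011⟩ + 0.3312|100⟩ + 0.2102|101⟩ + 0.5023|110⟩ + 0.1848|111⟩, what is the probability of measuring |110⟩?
0.2523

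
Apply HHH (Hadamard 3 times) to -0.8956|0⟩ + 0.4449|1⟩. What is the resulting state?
-0.3187|0⟩ - 0.9479|1⟩

H² = I, so H^3 = H: a single Hadamard. With (a, b) = (-0.8956, 0.4449), H gives ((a + b)/√2, (a − b)/√2) = (-0.3187, -0.9479).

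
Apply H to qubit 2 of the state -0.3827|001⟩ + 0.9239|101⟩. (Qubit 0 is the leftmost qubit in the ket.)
-0.2706|000⟩ + 0.2706|001⟩ + 0.6533|100⟩ - 0.6533|101⟩

H on qubit 2 mixes each pair of kets that differ only in qubit 2: amplitudes (a, b) of (|…0…⟩, |…1…⟩) become ((a + b)/√2, (a − b)/√2). Kets absent from the input have amplitude 0.
(|000⟩, |001⟩): (a, b) = (0, -0.3827) → (-0.2706, 0.2706)
(|100⟩, |101⟩): (a, b) = (0, 0.9239) → (0.6533, -0.6533)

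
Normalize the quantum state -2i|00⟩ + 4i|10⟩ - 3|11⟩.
-0.3714i|00⟩ + 0.7428i|10⟩ - 0.5571|11⟩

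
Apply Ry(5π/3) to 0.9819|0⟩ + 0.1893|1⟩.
-0.945|0⟩ + 0.327|1⟩

Ry(5π/3) = [[cos(θ/2), −sin(θ/2)], [sin(θ/2), cos(θ/2)]]; θ = 5π/3, cos(θ/2) ≈ -0.866025, sin(θ/2) ≈ 0.5.
With a = amp(|0⟩) = 0.9819 and b = amp(|1⟩) = 0.1893:
new amp(|0⟩) = (-0.866025)·a + (-0.5)·b = -0.945
new amp(|1⟩) = (0.5)·a + (-0.866025)·b = 0.327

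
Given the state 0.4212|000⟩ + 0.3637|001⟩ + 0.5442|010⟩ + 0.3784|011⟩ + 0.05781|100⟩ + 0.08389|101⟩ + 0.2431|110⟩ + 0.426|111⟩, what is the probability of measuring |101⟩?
0.007038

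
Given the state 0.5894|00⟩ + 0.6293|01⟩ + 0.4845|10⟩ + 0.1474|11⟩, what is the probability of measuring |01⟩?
0.396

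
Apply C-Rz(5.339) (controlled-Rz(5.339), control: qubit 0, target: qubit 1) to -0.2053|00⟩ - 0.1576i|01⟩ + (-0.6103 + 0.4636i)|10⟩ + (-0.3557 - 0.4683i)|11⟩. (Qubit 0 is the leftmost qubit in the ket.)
-0.2053|00⟩ - 0.1576i|01⟩ + (0.7544 - 0.1354i)|10⟩ + (0.5298 + 0.2553i)|11⟩

C-Rz(5.339) leaves the control-|0⟩ kets |00⟩, |01⟩ unchanged and applies Rz(5.339) to qubit 1 on the control-|1⟩ pair (|10⟩, |11⟩).
Rz(5.339) = [[e^(−iθ/2), 0], [0, e^(iθ/2)]] with e^(±iθ/2) = cos(θ/2) ± i·sin(θ/2); θ = 5.339, cos(θ/2) ≈ -0.890619, sin(θ/2) ≈ 0.454751.
With a = amp(|10⟩) = (-0.6103 + 0.4636i) and b = amp(|11⟩) = (-0.3557 - 0.4683i):
new amp(|10⟩) = (-0.890619 - 0.454751i)·a = (0.7544 - 0.1354i)
new amp(|11⟩) = (-0.890619 + 0.454751i)·b = (0.5298 + 0.2553i)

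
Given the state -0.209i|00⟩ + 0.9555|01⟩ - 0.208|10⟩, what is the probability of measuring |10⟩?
0.04326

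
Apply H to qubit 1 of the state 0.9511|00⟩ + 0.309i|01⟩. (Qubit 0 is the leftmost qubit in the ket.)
(0.6725 + 0.2185i)|00⟩ + (0.6725 - 0.2185i)|01⟩

H on qubit 1 mixes each pair of kets that differ only in qubit 1: amplitudes (a, b) of (|…0…⟩, |…1…⟩) become ((a + b)/√2, (a − b)/√2). Kets absent from the input have amplitude 0.
(|00⟩, |01⟩): (a, b) = (0.9511, 0.309i) → ((0.6725 + 0.2185i), (0.6725 - 0.2185i))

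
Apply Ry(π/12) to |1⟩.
-0.1305|0⟩ + 0.9914|1⟩

Ry(π/12) = [[cos(θ/2), −sin(θ/2)], [sin(θ/2), cos(θ/2)]]; θ = π/12, cos(θ/2) ≈ 0.991445, sin(θ/2) ≈ 0.130526.
With a = amp(|0⟩) = 0 and b = amp(|1⟩) = 1:
new amp(|0⟩) = (0.991445)·a + (-0.130526)·b = -0.1305
new amp(|1⟩) = (0.130526)·a + (0.991445)·b = 0.9914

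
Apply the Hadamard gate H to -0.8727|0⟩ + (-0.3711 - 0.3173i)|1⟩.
(-0.8795 - 0.2244i)|0⟩ + (-0.3547 + 0.2244i)|1⟩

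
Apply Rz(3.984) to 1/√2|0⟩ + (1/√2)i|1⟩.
(-0.2891 - 0.6453i)|0⟩ + (-0.6453 - 0.2891i)|1⟩

Rz(3.984) = [[e^(−iθ/2), 0], [0, e^(iθ/2)]] with e^(±iθ/2) = cos(θ/2) ± i·sin(θ/2); θ = 3.984, cos(θ/2) ≈ -0.408859, sin(θ/2) ≈ 0.912597.
With a = amp(|0⟩) = 1/√2 and b = amp(|1⟩) = (1/√2)i:
new amp(|0⟩) = (-0.408859 - 0.912597i)·a = (-0.2891 - 0.6453i)
new amp(|1⟩) = (-0.408859 + 0.912597i)·b = (-0.6453 - 0.2891i)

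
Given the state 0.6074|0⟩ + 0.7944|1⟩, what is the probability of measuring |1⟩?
0.6311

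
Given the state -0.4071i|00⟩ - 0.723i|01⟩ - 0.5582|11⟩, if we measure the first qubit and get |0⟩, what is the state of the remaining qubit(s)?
-0.4906i|0⟩ - 0.8714i|1⟩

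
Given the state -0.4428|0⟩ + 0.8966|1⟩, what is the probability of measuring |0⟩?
0.1961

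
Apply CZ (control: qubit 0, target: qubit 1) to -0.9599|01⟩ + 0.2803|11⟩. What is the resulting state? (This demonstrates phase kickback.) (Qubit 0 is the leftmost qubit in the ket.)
-0.9599|01⟩ - 0.2803|11⟩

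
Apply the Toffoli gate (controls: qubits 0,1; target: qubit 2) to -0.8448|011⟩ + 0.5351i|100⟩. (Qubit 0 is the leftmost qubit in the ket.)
-0.8448|011⟩ + 0.5351i|100⟩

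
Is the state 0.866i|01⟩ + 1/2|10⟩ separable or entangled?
Entangled

Writing the state as a|00⟩ + b|01⟩ + c|10⟩ + d|11⟩, it is a product state iff ad − bc = 0.
Here (a, b, c, d) = (0, 0.866i, 1/2, 0): ad − bc = (0)(0) − (0.866i)(1/2) = -0.433i ≠ 0, so the state is entangled.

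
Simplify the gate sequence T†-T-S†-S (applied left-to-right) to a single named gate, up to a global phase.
I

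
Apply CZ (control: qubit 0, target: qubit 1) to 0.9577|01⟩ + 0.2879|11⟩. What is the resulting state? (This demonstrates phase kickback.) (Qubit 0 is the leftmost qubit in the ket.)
0.9577|01⟩ - 0.2879|11⟩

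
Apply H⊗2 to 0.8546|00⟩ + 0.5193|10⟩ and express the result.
0.687|00⟩ + 0.687|01⟩ + 0.1677|10⟩ + 0.1677|11⟩

H⊗2 gives amp(|y⟩) = (1/2) Σ_x (−1)^(x·y) amp(|x⟩), where x·y is the number of positions in which both x and y have a 1.
|00⟩: (0.8546 + 0.5193)/2 = 0.687
|01⟩: (0.8546 + 0.5193)/2 = 0.687
|10⟩: (0.8546 - 0.5193)/2 = 0.1677
|11⟩: (0.8546 - 0.5193)/2 = 0.1677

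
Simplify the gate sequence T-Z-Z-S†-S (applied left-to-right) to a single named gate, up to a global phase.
T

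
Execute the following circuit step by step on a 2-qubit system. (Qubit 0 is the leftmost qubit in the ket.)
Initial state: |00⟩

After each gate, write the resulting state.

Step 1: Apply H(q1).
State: 1/√2|00⟩ + 1/√2|01⟩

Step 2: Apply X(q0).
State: 1/√2|10⟩ + 1/√2|11⟩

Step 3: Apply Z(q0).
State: -1/√2|10⟩ - 1/√2|11⟩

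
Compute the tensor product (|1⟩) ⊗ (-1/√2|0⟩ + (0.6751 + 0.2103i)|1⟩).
-1/√2|10⟩ + (0.6751 + 0.2103i)|11⟩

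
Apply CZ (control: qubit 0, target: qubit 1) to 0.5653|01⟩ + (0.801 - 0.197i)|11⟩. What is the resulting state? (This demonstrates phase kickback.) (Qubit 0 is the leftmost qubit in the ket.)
0.5653|01⟩ + (-0.801 + 0.197i)|11⟩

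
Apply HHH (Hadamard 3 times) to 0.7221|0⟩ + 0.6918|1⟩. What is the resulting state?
0.9998|0⟩ + 0.02143|1⟩

H² = I, so H^3 = H: a single Hadamard. With (a, b) = (0.7221, 0.6918), H gives ((a + b)/√2, (a − b)/√2) = (0.9998, 0.02143).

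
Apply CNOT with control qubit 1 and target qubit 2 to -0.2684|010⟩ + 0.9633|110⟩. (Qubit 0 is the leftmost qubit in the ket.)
-0.2684|011⟩ + 0.9633|111⟩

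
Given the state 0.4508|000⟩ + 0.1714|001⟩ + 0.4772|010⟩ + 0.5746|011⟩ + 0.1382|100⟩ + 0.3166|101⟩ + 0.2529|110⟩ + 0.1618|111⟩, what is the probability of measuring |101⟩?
0.1002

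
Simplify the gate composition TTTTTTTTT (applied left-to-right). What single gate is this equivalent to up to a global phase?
T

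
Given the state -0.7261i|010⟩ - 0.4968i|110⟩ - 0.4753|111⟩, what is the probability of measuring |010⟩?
0.5272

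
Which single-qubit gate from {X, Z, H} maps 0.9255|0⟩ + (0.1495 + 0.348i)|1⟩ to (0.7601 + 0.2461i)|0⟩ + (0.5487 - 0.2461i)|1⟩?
H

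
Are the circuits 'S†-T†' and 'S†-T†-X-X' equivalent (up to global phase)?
Yes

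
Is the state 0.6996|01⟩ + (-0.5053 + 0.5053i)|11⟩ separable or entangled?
Separable

Writing the state as a|00⟩ + b|01⟩ + c|10⟩ + d|11⟩, it is a product state iff ad − bc = 0.
Here (a, b, c, d) = (0, 0.6996, 0, (-0.5053 + 0.5053i)): ad − bc = (0)(-0.5053 + 0.5053i) − (0.6996)(0) = 0, so the state is separable.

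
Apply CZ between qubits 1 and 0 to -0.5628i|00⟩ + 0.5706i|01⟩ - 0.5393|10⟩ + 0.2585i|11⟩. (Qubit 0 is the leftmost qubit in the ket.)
-0.5628i|00⟩ + 0.5706i|01⟩ - 0.5393|10⟩ - 0.2585i|11⟩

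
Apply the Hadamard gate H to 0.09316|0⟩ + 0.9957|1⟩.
0.7699|0⟩ - 0.6382|1⟩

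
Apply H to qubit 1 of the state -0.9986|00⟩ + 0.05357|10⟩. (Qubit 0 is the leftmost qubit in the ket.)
-0.7061|00⟩ - 0.7061|01⟩ + 0.03788|10⟩ + 0.03788|11⟩

H on qubit 1 mixes each pair of kets that differ only in qubit 1: amplitudes (a, b) of (|…0…⟩, |…1…⟩) become ((a + b)/√2, (a − b)/√2). Kets absent from the input have amplitude 0.
(|00⟩, |01⟩): (a, b) = (-0.9986, 0) → (-0.7061, -0.7061)
(|10⟩, |11⟩): (a, b) = (0.05357, 0) → (0.03788, 0.03788)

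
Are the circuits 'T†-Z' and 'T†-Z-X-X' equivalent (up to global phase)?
Yes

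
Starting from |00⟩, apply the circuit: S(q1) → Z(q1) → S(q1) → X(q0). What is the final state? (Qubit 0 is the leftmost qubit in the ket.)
|10⟩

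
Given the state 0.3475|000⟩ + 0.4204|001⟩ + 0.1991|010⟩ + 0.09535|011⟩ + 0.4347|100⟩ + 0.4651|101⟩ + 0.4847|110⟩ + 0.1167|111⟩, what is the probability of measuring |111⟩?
0.01362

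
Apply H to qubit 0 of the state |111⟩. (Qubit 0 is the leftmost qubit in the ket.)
1/√2|011⟩ - 1/√2|111⟩

H on qubit 0 mixes each pair of kets that differ only in qubit 0: amplitudes (a, b) of (|…0…⟩, |…1…⟩) become ((a + b)/√2, (a − b)/√2). Kets absent from the input have amplitude 0.
(|011⟩, |111⟩): (a, b) = (0, 1) → (1/√2, -1/√2)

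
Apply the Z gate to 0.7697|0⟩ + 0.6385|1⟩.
0.7697|0⟩ - 0.6385|1⟩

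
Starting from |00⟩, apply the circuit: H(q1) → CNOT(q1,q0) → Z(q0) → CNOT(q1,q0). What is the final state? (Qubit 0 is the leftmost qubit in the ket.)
1/√2|00⟩ - 1/√2|01⟩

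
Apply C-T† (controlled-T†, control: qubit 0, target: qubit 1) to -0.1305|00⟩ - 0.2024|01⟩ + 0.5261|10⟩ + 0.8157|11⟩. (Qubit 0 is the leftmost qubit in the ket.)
-0.1305|00⟩ - 0.2024|01⟩ + 0.5261|10⟩ + (0.5768 - 0.5768i)|11⟩

C-T† leaves the control-|0⟩ kets |00⟩, |01⟩ unchanged and applies T† to qubit 1 on the control-|1⟩ pair (|10⟩, |11⟩).
T† = [[1, 0], [0, (1/√2 - (1/√2)i)]].
With a = amp(|10⟩) = 0.5261 and b = amp(|11⟩) = 0.8157:
new amp(|10⟩) = (1)·a = 0.5261
new amp(|11⟩) = (1/√2 - (1/√2)i)·b = (0.5768 - 0.5768i)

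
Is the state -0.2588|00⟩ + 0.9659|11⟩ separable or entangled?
Entangled

Writing the state as a|00⟩ + b|01⟩ + c|10⟩ + d|11⟩, it is a product state iff ad − bc = 0.
Here (a, b, c, d) = (-0.2588, 0, 0, 0.9659): ad − bc = (-0.2588)(0.9659) − (0)(0) = -0.25 ≠ 0, so the state is entangled.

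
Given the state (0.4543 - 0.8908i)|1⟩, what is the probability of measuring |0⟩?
0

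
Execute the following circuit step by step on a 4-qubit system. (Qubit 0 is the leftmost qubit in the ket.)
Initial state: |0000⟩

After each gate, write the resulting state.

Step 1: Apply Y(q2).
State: i|0010⟩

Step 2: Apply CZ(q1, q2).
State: i|0010⟩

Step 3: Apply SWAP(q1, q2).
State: i|0100⟩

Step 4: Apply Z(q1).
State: -i|0100⟩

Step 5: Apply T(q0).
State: -i|0100⟩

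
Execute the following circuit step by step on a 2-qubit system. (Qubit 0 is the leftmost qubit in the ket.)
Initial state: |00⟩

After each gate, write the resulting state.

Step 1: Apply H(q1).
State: 1/√2|00⟩ + 1/√2|01⟩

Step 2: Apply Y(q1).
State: -(1/√2)i|00⟩ + (1/√2)i|01⟩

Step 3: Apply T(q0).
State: -(1/√2)i|00⟩ + (1/√2)i|01⟩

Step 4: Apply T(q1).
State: -(1/√2)i|00⟩ + (-1/2 + (1/2)i)|01⟩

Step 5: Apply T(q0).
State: -(1/√2)i|00⟩ + (-1/2 + (1/2)i)|01⟩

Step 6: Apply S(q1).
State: -(1/√2)i|00⟩ + (-1/2 - (1/2)i)|01⟩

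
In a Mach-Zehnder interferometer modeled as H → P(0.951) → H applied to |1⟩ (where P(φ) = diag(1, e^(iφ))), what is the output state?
(0.2096 - 0.407i)|0⟩ + (0.7904 + 0.407i)|1⟩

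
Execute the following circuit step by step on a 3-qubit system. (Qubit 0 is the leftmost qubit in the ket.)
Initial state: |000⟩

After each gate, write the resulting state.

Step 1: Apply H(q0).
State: 1/√2|000⟩ + 1/√2|100⟩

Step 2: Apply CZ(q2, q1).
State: 1/√2|000⟩ + 1/√2|100⟩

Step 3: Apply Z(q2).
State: 1/√2|000⟩ + 1/√2|100⟩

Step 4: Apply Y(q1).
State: (1/√2)i|010⟩ + (1/√2)i|110⟩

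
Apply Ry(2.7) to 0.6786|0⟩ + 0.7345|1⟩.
-0.5681|0⟩ + 0.823|1⟩

Ry(2.7) = [[cos(θ/2), −sin(θ/2)], [sin(θ/2), cos(θ/2)]]; θ = 2.7, cos(θ/2) ≈ 0.219007, sin(θ/2) ≈ 0.975723.
With a = amp(|0⟩) = 0.6786 and b = amp(|1⟩) = 0.7345:
new amp(|0⟩) = (0.219007)·a + (-0.975723)·b = -0.5681
new amp(|1⟩) = (0.975723)·a + (0.219007)·b = 0.823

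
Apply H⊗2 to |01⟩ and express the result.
1/2|00⟩ - 1/2|01⟩ + 1/2|10⟩ - 1/2|11⟩

H⊗2 gives amp(|y⟩) = (1/2) Σ_x (−1)^(x·y) amp(|x⟩), where x·y is the number of positions in which both x and y have a 1.
|00⟩: (1)/2 = 1/2
|01⟩: (-1)/2 = -1/2
|10⟩: (1)/2 = 1/2
|11⟩: (-1)/2 = -1/2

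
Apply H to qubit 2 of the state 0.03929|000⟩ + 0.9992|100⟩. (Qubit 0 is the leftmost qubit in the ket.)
0.02778|000⟩ + 0.02778|001⟩ + 0.7065|100⟩ + 0.7065|101⟩

H on qubit 2 mixes each pair of kets that differ only in qubit 2: amplitudes (a, b) of (|…0…⟩, |…1…⟩) become ((a + b)/√2, (a − b)/√2). Kets absent from the input have amplitude 0.
(|000⟩, |001⟩): (a, b) = (0.03929, 0) → (0.02778, 0.02778)
(|100⟩, |101⟩): (a, b) = (0.9992, 0) → (0.7065, 0.7065)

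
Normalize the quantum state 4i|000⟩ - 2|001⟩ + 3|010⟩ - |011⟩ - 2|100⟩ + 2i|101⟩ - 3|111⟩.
0.5835i|000⟩ - 0.2917|001⟩ + 0.4376|010⟩ - 0.1459|011⟩ - 0.2917|100⟩ + 0.2917i|101⟩ - 0.4376|111⟩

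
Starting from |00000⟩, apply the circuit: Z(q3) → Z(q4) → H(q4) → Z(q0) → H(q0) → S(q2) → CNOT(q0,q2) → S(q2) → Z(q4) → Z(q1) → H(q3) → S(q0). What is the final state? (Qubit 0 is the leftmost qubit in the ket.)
1/√8|00000⟩ - 1/√8|00001⟩ + 1/√8|00010⟩ - 1/√8|00011⟩ - 1/√8|10100⟩ + 1/√8|10101⟩ - 1/√8|10110⟩ + 1/√8|10111⟩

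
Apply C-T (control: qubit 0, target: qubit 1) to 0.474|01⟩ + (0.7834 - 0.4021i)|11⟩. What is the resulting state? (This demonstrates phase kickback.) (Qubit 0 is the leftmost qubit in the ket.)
0.474|01⟩ + (0.8383 + 0.2696i)|11⟩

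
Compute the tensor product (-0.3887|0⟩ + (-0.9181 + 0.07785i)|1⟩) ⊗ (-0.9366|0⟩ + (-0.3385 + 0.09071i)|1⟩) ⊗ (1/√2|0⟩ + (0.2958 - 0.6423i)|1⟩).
0.2574|000⟩ + (0.1077 - 0.2338i)|001⟩ + (0.09304 - 0.02493i)|010⟩ + (0.01627 - 0.09494i)|011⟩ + (0.608 - 0.05156i)|100⟩ + (0.2075 - 0.5739i)|101⟩ + (0.2148 - 0.07752i)|110⟩ + (0.01942 - 0.2275i)|111⟩

amp(|b₁b₂…⟩) = product of the factor amplitudes for bits b₁, b₂, …; only kets whose every factor amplitude is nonzero survive.
|000⟩: (-0.3887)(-0.9366)(1/√2) = 0.2574
|001⟩: (-0.3887)(-0.9366)(0.2958 - 0.6423i) = (0.1077 - 0.2338i)
|010⟩: (-0.3887)(-0.3385 + 0.09071i)(1/√2) = (0.09304 - 0.02493i)
|011⟩: (-0.3887)(-0.3385 + 0.09071i)(0.2958 - 0.6423i) = (0.01627 - 0.09494i)
|100⟩: (-0.9181 + 0.07785i)(-0.9366)(1/√2) = (0.608 - 0.05156i)
|101⟩: (-0.9181 + 0.07785i)(-0.9366)(0.2958 - 0.6423i) = (0.2075 - 0.5739i)
|110⟩: (-0.9181 + 0.07785i)(-0.3385 + 0.09071i)(1/√2) = (0.2148 - 0.07752i)
|111⟩: (-0.9181 + 0.07785i)(-0.3385 + 0.09071i)(0.2958 - 0.6423i) = (0.01942 - 0.2275i)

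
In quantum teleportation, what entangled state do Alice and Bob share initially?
Bell state |Φ+⟩ = (|00⟩ + |11⟩)/√2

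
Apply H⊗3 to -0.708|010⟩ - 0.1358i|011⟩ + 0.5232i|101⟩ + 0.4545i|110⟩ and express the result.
(-0.2503 + 0.2977i)|000⟩ + (-0.2503 + 0.02372i)|001⟩ + (0.2503 + 0.0723i)|010⟩ + (0.2503 - 0.3937i)|011⟩ + (-0.2503 - 0.3937i)|100⟩ + (-0.2503 + 0.0723i)|101⟩ + (0.2503 + 0.02372i)|110⟩ + (0.2503 + 0.2977i)|111⟩

H⊗3 gives amp(|y⟩) = (1/2√2) Σ_x (−1)^(x·y) amp(|x⟩), where x·y is the number of positions in which both x and y have a 1.
|000⟩: (-0.708 - 0.1358i + 0.5232i + 0.4545i)/(2√2) = (-0.2503 + 0.2977i)
|001⟩: (-0.708 + 0.1358i - 0.5232i + 0.4545i)/(2√2) = (-0.2503 + 0.02372i)
|010⟩: (0.708 + 0.1358i + 0.5232i - 0.4545i)/(2√2) = (0.2503 + 0.0723i)
|011⟩: (0.708 - 0.1358i - 0.5232i - 0.4545i)/(2√2) = (0.2503 - 0.3937i)
|100⟩: (-0.708 - 0.1358i - 0.5232i - 0.4545i)/(2√2) = (-0.2503 - 0.3937i)
|101⟩: (-0.708 + 0.1358i + 0.5232i - 0.4545i)/(2√2) = (-0.2503 + 0.0723i)
|110⟩: (0.708 + 0.1358i - 0.5232i + 0.4545i)/(2√2) = (0.2503 + 0.02372i)
|111⟩: (0.708 - 0.1358i + 0.5232i + 0.4545i)/(2√2) = (0.2503 + 0.2977i)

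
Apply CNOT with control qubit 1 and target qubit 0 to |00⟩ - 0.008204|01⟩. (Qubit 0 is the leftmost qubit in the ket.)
|00⟩ - 0.008204|11⟩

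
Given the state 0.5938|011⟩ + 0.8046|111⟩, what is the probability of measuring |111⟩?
0.6474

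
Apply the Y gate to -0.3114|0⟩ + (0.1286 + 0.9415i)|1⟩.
(0.9415 - 0.1286i)|0⟩ - 0.3114i|1⟩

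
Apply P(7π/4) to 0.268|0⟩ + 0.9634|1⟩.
0.268|0⟩ + (0.6812 - 0.6812i)|1⟩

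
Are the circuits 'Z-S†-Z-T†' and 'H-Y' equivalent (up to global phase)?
No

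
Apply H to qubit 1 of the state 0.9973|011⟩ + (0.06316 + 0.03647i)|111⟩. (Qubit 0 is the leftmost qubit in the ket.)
0.7052|001⟩ - 0.7052|011⟩ + (0.04466 + 0.02579i)|101⟩ + (-0.04466 - 0.02579i)|111⟩

H on qubit 1 mixes each pair of kets that differ only in qubit 1: amplitudes (a, b) of (|…0…⟩, |…1…⟩) become ((a + b)/√2, (a − b)/√2). Kets absent from the input have amplitude 0.
(|001⟩, |011⟩): (a, b) = (0, 0.9973) → (0.7052, -0.7052)
(|101⟩, |111⟩): (a, b) = (0, (0.06316 + 0.03647i)) → ((0.04466 + 0.02579i), (-0.04466 - 0.02579i))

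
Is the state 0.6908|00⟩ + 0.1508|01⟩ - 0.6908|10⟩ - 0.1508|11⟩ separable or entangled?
Separable

Writing the state as a|00⟩ + b|01⟩ + c|10⟩ + d|11⟩, it is a product state iff ad − bc = 0.
Here (a, b, c, d) = (0.6908, 0.1508, -0.6908, -0.1508): ad − bc = (0.6908)(-0.1508) − (0.1508)(-0.6908) = 0, so the state is separable.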